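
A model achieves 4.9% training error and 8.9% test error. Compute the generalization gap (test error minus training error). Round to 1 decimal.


Generalization gap = test_error - train_error
= 8.9 - 4.9
= 4.0%
A moderate gap.

4.0


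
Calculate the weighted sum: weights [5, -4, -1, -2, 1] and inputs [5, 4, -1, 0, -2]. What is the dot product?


Element-wise products:
5 * 5 = 25
-4 * 4 = -16
-1 * -1 = 1
-2 * 0 = 0
1 * -2 = -2
Sum = 25 + -16 + 1 + 0 + -2
= 8

8


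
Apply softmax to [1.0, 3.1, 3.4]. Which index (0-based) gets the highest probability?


Softmax is a monotonic transformation, so it preserves the argmax.
We need to find the index of the maximum logit.
Index 0: 1.0
Index 1: 3.1
Index 2: 3.4
Maximum logit = 3.4 at index 2

2


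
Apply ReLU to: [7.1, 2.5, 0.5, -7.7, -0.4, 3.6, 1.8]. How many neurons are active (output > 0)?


ReLU(x) = max(0, x) for each element:
ReLU(7.1) = 7.1
ReLU(2.5) = 2.5
ReLU(0.5) = 0.5
ReLU(-7.7) = 0
ReLU(-0.4) = 0
ReLU(3.6) = 3.6
ReLU(1.8) = 1.8
Active neurons (>0): 5

5


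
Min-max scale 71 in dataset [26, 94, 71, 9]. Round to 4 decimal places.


Min = 9, Max = 94
Range = 94 - 9 = 85
Scaled = (x - min) / (max - min)
= (71 - 9) / 85
= 62 / 85
= 0.7294

0.7294


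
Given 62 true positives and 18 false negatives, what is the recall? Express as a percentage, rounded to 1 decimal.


Recall = TP / (TP + FN) * 100
= 62 / (62 + 18)
= 62 / 80
= 0.775
= 77.5%

77.5


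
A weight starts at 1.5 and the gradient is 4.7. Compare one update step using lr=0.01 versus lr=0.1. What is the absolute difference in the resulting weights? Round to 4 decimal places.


With lr=0.01: w_new = 1.5 - 0.01 * 4.7 = 1.453
With lr=0.1: w_new = 1.5 - 0.1 * 4.7 = 1.03
Absolute difference = |1.453 - 1.03|
= 0.4230

0.4230


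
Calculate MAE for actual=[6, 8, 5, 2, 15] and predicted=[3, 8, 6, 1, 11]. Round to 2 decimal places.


Absolute errors: [3, 0, 1, 1, 4]
Sum of absolute errors = 9
MAE = 9 / 5 = 1.80

1.80


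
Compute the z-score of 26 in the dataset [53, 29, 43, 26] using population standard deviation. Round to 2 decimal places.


Mean = (53 + 29 + 43 + 26) / 4 = 37.75
Variance = sum((x_i - mean)^2) / n = 118.6875
Std = sqrt(118.6875) = 10.8944
Z = (x - mean) / std
= (26 - 37.75) / 10.8944
= -11.75 / 10.8944
= -1.08

-1.08


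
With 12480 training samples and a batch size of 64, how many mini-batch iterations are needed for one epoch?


Iterations per epoch = dataset_size / batch_size
= 12480 / 64
= 195

195


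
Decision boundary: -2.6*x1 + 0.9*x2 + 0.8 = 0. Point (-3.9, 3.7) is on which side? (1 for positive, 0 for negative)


Compute -2.6 * -3.9 + 0.9 * 3.7 + 0.8
= 10.14 + 3.33 + 0.8
= 14.27
Since 14.27 >= 0, the point is on the positive side.

1


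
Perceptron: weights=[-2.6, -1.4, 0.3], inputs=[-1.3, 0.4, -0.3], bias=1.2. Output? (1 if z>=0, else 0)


z = w . x + b
= -2.6*-1.3 + -1.4*0.4 + 0.3*-0.3 + 1.2
= 3.38 + -0.56 + -0.09 + 1.2
= 2.73 + 1.2
= 3.93
Since z = 3.93 >= 0, output = 1

1


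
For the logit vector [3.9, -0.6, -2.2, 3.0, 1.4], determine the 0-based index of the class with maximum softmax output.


Softmax is a monotonic transformation, so it preserves the argmax.
We need to find the index of the maximum logit.
Index 0: 3.9
Index 1: -0.6
Index 2: -2.2
Index 3: 3.0
Index 4: 1.4
Maximum logit = 3.9 at index 0

0


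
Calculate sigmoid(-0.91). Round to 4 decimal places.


sigmoid(z) = 1 / (1 + exp(-z))
exp(-(-0.91)) = exp(0.91) = 2.4843
1 + 2.4843 = 3.4843
1 / 3.4843 = 0.2870

0.2870


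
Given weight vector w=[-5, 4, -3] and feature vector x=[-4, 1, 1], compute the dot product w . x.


Element-wise products:
-5 * -4 = 20
4 * 1 = 4
-3 * 1 = -3
Sum = 20 + 4 + -3
= 21

21


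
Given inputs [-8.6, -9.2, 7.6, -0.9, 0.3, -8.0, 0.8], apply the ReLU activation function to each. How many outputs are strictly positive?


ReLU(x) = max(0, x) for each element:
ReLU(-8.6) = 0
ReLU(-9.2) = 0
ReLU(7.6) = 7.6
ReLU(-0.9) = 0
ReLU(0.3) = 0.3
ReLU(-8.0) = 0
ReLU(0.8) = 0.8
Active neurons (>0): 3

3


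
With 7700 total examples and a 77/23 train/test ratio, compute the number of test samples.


Train samples = 7700 * 77% = 5929
Test samples = 7700 - 5929
= 1771

1771


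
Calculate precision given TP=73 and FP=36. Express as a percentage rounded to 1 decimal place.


Precision = TP / (TP + FP) * 100
= 73 / (73 + 36)
= 73 / 109
= 0.6697
= 67.0%

67.0


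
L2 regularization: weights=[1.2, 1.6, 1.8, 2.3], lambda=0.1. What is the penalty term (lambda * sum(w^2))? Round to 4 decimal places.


Squaring each weight:
1.2^2 = 1.44
1.6^2 = 2.56
1.8^2 = 3.24
2.3^2 = 5.29
Sum of squares = 12.53
Penalty = 0.1 * 12.53 = 1.2530

1.2530


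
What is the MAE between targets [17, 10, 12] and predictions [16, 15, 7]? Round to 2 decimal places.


Absolute errors: [1, 5, 5]
Sum of absolute errors = 11
MAE = 11 / 3 = 3.67

3.67


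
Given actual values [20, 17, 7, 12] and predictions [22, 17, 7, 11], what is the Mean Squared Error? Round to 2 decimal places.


Differences: [-2, 0, 0, 1]
Squared errors: [4, 0, 0, 1]
Sum of squared errors = 5
MSE = 5 / 4 = 1.25

1.25


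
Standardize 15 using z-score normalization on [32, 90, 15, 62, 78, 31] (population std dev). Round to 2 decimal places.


Mean = (32 + 90 + 15 + 62 + 78 + 31) / 6 = 51.3333
Variance = sum((x_i - mean)^2) / n = 737.8889
Std = sqrt(737.8889) = 27.1641
Z = (x - mean) / std
= (15 - 51.3333) / 27.1641
= -36.3333 / 27.1641
= -1.34

-1.34


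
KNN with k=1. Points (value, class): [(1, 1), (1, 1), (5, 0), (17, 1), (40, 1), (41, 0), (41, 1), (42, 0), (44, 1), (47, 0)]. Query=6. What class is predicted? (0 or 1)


Distances from query 6:
Point 5 (class 0): distance = 1
K=1 nearest neighbors: classes = [0]
Votes for class 1: 0 / 1
Majority vote => class 0

0


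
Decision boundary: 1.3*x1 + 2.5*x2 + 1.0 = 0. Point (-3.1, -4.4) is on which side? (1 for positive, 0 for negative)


Compute 1.3 * -3.1 + 2.5 * -4.4 + 1.0
= -4.03 + -11.0 + 1.0
= -14.03
Since -14.03 < 0, the point is on the negative side.

0


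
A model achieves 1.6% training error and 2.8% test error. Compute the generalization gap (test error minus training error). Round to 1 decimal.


Generalization gap = test_error - train_error
= 2.8 - 1.6
= 1.2%
A small gap suggests good generalization.

1.2


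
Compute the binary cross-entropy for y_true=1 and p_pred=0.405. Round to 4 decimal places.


For y=1: Loss = -log(p)
= -log(0.405)
= -(-0.9039)
= 0.9039

0.9039


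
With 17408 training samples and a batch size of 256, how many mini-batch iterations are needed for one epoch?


Iterations per epoch = dataset_size / batch_size
= 17408 / 256
= 68

68


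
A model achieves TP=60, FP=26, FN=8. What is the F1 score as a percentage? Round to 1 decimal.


Precision = TP / (TP + FP) = 60 / 86 = 0.6977
Recall = TP / (TP + FN) = 60 / 68 = 0.8824
F1 = 2 * P * R / (P + R)
= 2 * 0.6977 * 0.8824 / (0.6977 + 0.8824)
= 1.2312 / 1.58
= 0.7792
As percentage: 77.9%

77.9


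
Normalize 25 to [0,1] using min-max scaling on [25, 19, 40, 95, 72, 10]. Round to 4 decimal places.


Min = 10, Max = 95
Range = 95 - 10 = 85
Scaled = (x - min) / (max - min)
= (25 - 10) / 85
= 15 / 85
= 0.1765

0.1765


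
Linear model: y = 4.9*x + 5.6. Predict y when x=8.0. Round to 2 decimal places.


y = 4.9 * 8.0 + (5.6)
= 39.2 + (5.6)
= 44.80

44.80


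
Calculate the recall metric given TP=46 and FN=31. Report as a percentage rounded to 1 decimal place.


Recall = TP / (TP + FN) * 100
= 46 / (46 + 31)
= 46 / 77
= 0.5974
= 59.7%

59.7


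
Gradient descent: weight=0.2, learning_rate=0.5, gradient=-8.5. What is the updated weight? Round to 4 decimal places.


w_new = w_old - lr * gradient
= 0.2 - 0.5 * -8.5
= 0.2 - (-4.25)
= 4.4500

4.4500


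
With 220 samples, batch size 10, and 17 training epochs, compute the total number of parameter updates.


Iterations per epoch = 220 / 10 = 22
Total updates = iterations_per_epoch * epochs
= 22 * 17
= 374

374


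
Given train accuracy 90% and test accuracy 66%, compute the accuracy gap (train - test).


Gap = train_accuracy - test_accuracy
= 90 - 66
= 24%
This large gap strongly indicates overfitting.

24


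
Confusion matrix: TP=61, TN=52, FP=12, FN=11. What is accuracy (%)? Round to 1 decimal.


Accuracy = (TP + TN) / (TP + TN + FP + FN) * 100
= (61 + 52) / (61 + 52 + 12 + 11)
= 113 / 136
= 0.8309
= 83.1%

83.1


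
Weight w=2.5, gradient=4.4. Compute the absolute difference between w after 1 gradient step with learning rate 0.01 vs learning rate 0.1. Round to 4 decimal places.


With lr=0.01: w_new = 2.5 - 0.01 * 4.4 = 2.456
With lr=0.1: w_new = 2.5 - 0.1 * 4.4 = 2.06
Absolute difference = |2.456 - 2.06|
= 0.3960

0.3960


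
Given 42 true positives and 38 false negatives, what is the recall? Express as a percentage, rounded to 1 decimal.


Recall = TP / (TP + FN) * 100
= 42 / (42 + 38)
= 42 / 80
= 0.525
= 52.5%

52.5


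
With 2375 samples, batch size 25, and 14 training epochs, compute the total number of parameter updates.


Iterations per epoch = 2375 / 25 = 95
Total updates = iterations_per_epoch * epochs
= 95 * 14
= 1330

1330


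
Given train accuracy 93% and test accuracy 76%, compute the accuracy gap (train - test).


Gap = train_accuracy - test_accuracy
= 93 - 76
= 17%
This gap suggests the model is overfitting.

17


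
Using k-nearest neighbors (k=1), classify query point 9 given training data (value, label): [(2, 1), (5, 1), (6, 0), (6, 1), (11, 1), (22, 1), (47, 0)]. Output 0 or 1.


Distances from query 9:
Point 11 (class 1): distance = 2
K=1 nearest neighbors: classes = [1]
Votes for class 1: 1 / 1
Majority vote => class 1

1


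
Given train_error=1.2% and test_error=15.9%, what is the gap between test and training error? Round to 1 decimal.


Generalization gap = test_error - train_error
= 15.9 - 1.2
= 14.7%
A large gap suggests overfitting.

14.7


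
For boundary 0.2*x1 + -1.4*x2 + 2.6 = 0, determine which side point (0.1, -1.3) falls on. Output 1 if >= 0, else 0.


Compute 0.2 * 0.1 + -1.4 * -1.3 + 2.6
= 0.02 + 1.82 + 2.6
= 4.44
Since 4.44 >= 0, the point is on the positive side.

1


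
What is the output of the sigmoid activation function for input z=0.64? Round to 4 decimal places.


sigmoid(z) = 1 / (1 + exp(-z))
exp(-(0.64)) = exp(-0.64) = 0.5273
1 + 0.5273 = 1.5273
1 / 1.5273 = 0.6548

0.6548


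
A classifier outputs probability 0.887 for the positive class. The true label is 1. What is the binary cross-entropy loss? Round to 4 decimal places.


For y=1: Loss = -log(p)
= -log(0.887)
= -(-0.1199)
= 0.1199

0.1199


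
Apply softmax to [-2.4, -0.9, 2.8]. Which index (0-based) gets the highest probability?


Softmax is a monotonic transformation, so it preserves the argmax.
We need to find the index of the maximum logit.
Index 0: -2.4
Index 1: -0.9
Index 2: 2.8
Maximum logit = 2.8 at index 2

2


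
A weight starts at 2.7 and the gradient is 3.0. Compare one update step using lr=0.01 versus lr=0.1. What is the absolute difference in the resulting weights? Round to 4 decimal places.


With lr=0.01: w_new = 2.7 - 0.01 * 3.0 = 2.67
With lr=0.1: w_new = 2.7 - 0.1 * 3.0 = 2.4
Absolute difference = |2.67 - 2.4|
= 0.2700

0.2700


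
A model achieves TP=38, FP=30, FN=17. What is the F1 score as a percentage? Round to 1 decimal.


Precision = TP / (TP + FP) = 38 / 68 = 0.5588
Recall = TP / (TP + FN) = 38 / 55 = 0.6909
F1 = 2 * P * R / (P + R)
= 2 * 0.5588 * 0.6909 / (0.5588 + 0.6909)
= 0.7722 / 1.2497
= 0.6179
As percentage: 61.8%

61.8


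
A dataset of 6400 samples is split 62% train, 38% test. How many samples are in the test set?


Train samples = 6400 * 62% = 3968
Test samples = 6400 - 3968
= 2432

2432


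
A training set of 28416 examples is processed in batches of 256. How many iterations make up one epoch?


Iterations per epoch = dataset_size / batch_size
= 28416 / 256
= 111

111


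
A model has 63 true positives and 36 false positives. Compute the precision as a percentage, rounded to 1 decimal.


Precision = TP / (TP + FP) * 100
= 63 / (63 + 36)
= 63 / 99
= 0.6364
= 63.6%

63.6


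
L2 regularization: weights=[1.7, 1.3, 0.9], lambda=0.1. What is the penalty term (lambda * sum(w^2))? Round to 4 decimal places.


Squaring each weight:
1.7^2 = 2.89
1.3^2 = 1.69
0.9^2 = 0.81
Sum of squares = 5.39
Penalty = 0.1 * 5.39 = 0.5390

0.5390


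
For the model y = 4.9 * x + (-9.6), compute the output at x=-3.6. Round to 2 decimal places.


y = 4.9 * -3.6 + (-9.6)
= -17.64 + (-9.6)
= -27.24

-27.24


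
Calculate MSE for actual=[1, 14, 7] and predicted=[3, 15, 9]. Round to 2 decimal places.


Differences: [-2, -1, -2]
Squared errors: [4, 1, 4]
Sum of squared errors = 9
MSE = 9 / 3 = 3.00

3.00


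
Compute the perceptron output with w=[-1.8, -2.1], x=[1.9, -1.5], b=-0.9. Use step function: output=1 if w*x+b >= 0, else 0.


z = w . x + b
= -1.8*1.9 + -2.1*-1.5 + -0.9
= -3.42 + 3.15 + -0.9
= -0.27 + -0.9
= -1.17
Since z = -1.17 < 0, output = 0

0


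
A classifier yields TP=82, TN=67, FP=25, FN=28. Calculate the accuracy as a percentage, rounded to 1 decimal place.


Accuracy = (TP + TN) / (TP + TN + FP + FN) * 100
= (82 + 67) / (82 + 67 + 25 + 28)
= 149 / 202
= 0.7376
= 73.8%

73.8


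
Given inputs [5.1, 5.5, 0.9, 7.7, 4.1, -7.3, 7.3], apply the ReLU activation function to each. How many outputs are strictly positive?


ReLU(x) = max(0, x) for each element:
ReLU(5.1) = 5.1
ReLU(5.5) = 5.5
ReLU(0.9) = 0.9
ReLU(7.7) = 7.7
ReLU(4.1) = 4.1
ReLU(-7.3) = 0
ReLU(7.3) = 7.3
Active neurons (>0): 6

6


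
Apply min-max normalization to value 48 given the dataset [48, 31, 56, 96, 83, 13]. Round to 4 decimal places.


Min = 13, Max = 96
Range = 96 - 13 = 83
Scaled = (x - min) / (max - min)
= (48 - 13) / 83
= 35 / 83
= 0.4217

0.4217


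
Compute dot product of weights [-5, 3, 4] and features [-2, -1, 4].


Element-wise products:
-5 * -2 = 10
3 * -1 = -3
4 * 4 = 16
Sum = 10 + -3 + 16
= 23

23


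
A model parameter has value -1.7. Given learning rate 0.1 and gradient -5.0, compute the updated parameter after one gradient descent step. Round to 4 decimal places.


w_new = w_old - lr * gradient
= -1.7 - 0.1 * -5.0
= -1.7 - (-0.5)
= -1.2000

-1.2000


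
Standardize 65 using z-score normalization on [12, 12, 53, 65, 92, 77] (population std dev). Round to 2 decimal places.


Mean = (12 + 12 + 53 + 65 + 92 + 77) / 6 = 51.8333
Variance = sum((x_i - mean)^2) / n = 932.4722
Std = sqrt(932.4722) = 30.5364
Z = (x - mean) / std
= (65 - 51.8333) / 30.5364
= 13.1667 / 30.5364
= 0.43

0.43


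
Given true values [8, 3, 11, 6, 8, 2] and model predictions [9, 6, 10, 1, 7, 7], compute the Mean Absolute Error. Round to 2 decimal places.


Absolute errors: [1, 3, 1, 5, 1, 5]
Sum of absolute errors = 16
MAE = 16 / 6 = 2.67

2.67


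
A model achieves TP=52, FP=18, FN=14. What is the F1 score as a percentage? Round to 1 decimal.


Precision = TP / (TP + FP) = 52 / 70 = 0.7429
Recall = TP / (TP + FN) = 52 / 66 = 0.7879
F1 = 2 * P * R / (P + R)
= 2 * 0.7429 * 0.7879 / (0.7429 + 0.7879)
= 1.1706 / 1.5307
= 0.7647
As percentage: 76.5%

76.5


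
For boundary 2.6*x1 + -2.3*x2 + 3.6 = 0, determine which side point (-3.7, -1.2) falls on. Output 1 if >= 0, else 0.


Compute 2.6 * -3.7 + -2.3 * -1.2 + 3.6
= -9.62 + 2.76 + 3.6
= -3.26
Since -3.26 < 0, the point is on the negative side.

0


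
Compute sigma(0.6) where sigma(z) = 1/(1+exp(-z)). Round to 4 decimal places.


sigmoid(z) = 1 / (1 + exp(-z))
exp(-(0.6)) = exp(-0.6) = 0.5488
1 + 0.5488 = 1.5488
1 / 1.5488 = 0.6457

0.6457


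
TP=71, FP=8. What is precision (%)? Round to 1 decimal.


Precision = TP / (TP + FP) * 100
= 71 / (71 + 8)
= 71 / 79
= 0.8987
= 89.9%

89.9


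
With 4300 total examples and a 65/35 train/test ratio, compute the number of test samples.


Train samples = 4300 * 65% = 2795
Test samples = 4300 - 2795
= 1505

1505


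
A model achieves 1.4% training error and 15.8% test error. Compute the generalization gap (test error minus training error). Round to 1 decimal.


Generalization gap = test_error - train_error
= 15.8 - 1.4
= 14.4%
A large gap suggests overfitting.

14.4


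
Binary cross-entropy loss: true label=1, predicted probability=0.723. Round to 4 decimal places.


For y=1: Loss = -log(p)
= -log(0.723)
= -(-0.3243)
= 0.3243

0.3243


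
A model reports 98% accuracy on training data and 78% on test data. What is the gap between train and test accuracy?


Gap = train_accuracy - test_accuracy
= 98 - 78
= 20%
This gap suggests the model is overfitting.

20


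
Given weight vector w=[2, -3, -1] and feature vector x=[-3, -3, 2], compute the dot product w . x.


Element-wise products:
2 * -3 = -6
-3 * -3 = 9
-1 * 2 = -2
Sum = -6 + 9 + -2
= 1

1


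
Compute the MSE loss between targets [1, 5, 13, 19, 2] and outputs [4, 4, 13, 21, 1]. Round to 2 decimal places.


Differences: [-3, 1, 0, -2, 1]
Squared errors: [9, 1, 0, 4, 1]
Sum of squared errors = 15
MSE = 15 / 5 = 3.00

3.00


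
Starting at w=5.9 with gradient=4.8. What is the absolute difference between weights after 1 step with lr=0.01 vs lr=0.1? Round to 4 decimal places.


With lr=0.01: w_new = 5.9 - 0.01 * 4.8 = 5.852
With lr=0.1: w_new = 5.9 - 0.1 * 4.8 = 5.42
Absolute difference = |5.852 - 5.42|
= 0.4320

0.4320


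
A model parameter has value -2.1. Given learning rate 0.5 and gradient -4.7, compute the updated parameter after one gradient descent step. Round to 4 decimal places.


w_new = w_old - lr * gradient
= -2.1 - 0.5 * -4.7
= -2.1 - (-2.35)
= 0.2500

0.2500


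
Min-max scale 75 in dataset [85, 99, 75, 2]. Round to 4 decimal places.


Min = 2, Max = 99
Range = 99 - 2 = 97
Scaled = (x - min) / (max - min)
= (75 - 2) / 97
= 73 / 97
= 0.7526

0.7526


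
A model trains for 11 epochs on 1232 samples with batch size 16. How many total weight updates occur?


Iterations per epoch = 1232 / 16 = 77
Total updates = iterations_per_epoch * epochs
= 77 * 11
= 847

847


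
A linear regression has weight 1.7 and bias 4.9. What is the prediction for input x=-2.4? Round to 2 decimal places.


y = 1.7 * -2.4 + (4.9)
= -4.08 + (4.9)
= 0.82

0.82


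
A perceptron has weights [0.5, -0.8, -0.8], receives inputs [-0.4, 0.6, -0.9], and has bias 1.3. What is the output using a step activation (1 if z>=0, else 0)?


z = w . x + b
= 0.5*-0.4 + -0.8*0.6 + -0.8*-0.9 + 1.3
= -0.2 + -0.48 + 0.72 + 1.3
= 0.04 + 1.3
= 1.34
Since z = 1.34 >= 0, output = 1

1


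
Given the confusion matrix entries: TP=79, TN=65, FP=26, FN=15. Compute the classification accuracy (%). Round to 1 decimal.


Accuracy = (TP + TN) / (TP + TN + FP + FN) * 100
= (79 + 65) / (79 + 65 + 26 + 15)
= 144 / 185
= 0.7784
= 77.8%

77.8


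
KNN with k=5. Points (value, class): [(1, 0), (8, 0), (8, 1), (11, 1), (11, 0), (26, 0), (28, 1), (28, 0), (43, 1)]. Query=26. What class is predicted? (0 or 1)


Distances from query 26:
Point 26 (class 0): distance = 0
Point 28 (class 0): distance = 2
Point 28 (class 1): distance = 2
Point 11 (class 0): distance = 15
Point 11 (class 1): distance = 15
K=5 nearest neighbors: classes = [0, 0, 1, 0, 1]
Votes for class 1: 2 / 5
Majority vote => class 0

0


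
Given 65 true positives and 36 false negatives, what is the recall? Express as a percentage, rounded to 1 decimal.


Recall = TP / (TP + FN) * 100
= 65 / (65 + 36)
= 65 / 101
= 0.6436
= 64.4%

64.4


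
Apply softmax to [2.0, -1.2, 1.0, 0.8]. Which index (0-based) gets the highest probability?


Softmax is a monotonic transformation, so it preserves the argmax.
We need to find the index of the maximum logit.
Index 0: 2.0
Index 1: -1.2
Index 2: 1.0
Index 3: 0.8
Maximum logit = 2.0 at index 0

0


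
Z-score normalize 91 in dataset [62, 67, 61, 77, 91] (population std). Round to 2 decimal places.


Mean = (62 + 67 + 61 + 77 + 91) / 5 = 71.6
Variance = sum((x_i - mean)^2) / n = 126.24
Std = sqrt(126.24) = 11.2357
Z = (x - mean) / std
= (91 - 71.6) / 11.2357
= 19.4 / 11.2357
= 1.73

1.73


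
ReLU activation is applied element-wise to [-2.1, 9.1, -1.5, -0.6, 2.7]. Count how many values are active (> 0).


ReLU(x) = max(0, x) for each element:
ReLU(-2.1) = 0
ReLU(9.1) = 9.1
ReLU(-1.5) = 0
ReLU(-0.6) = 0
ReLU(2.7) = 2.7
Active neurons (>0): 2

2


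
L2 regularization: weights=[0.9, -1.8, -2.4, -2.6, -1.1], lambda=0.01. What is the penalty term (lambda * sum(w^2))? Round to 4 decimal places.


Squaring each weight:
0.9^2 = 0.81
(-1.8)^2 = 3.24
(-2.4)^2 = 5.76
(-2.6)^2 = 6.76
(-1.1)^2 = 1.21
Sum of squares = 17.78
Penalty = 0.01 * 17.78 = 0.1778

0.1778


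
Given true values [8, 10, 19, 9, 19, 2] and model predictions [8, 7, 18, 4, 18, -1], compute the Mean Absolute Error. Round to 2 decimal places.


Absolute errors: [0, 3, 1, 5, 1, 3]
Sum of absolute errors = 13
MAE = 13 / 6 = 2.17

2.17


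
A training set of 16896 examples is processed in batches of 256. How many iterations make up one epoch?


Iterations per epoch = dataset_size / batch_size
= 16896 / 256
= 66

66


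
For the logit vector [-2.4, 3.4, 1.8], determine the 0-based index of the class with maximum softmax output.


Softmax is a monotonic transformation, so it preserves the argmax.
We need to find the index of the maximum logit.
Index 0: -2.4
Index 1: 3.4
Index 2: 1.8
Maximum logit = 3.4 at index 1

1


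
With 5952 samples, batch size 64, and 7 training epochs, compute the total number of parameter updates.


Iterations per epoch = 5952 / 64 = 93
Total updates = iterations_per_epoch * epochs
= 93 * 7
= 651

651


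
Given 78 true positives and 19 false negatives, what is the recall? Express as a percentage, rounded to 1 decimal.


Recall = TP / (TP + FN) * 100
= 78 / (78 + 19)
= 78 / 97
= 0.8041
= 80.4%

80.4


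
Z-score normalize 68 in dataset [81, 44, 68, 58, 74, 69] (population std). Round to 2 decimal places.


Mean = (81 + 44 + 68 + 58 + 74 + 69) / 6 = 65.6667
Variance = sum((x_i - mean)^2) / n = 141.5556
Std = sqrt(141.5556) = 11.8977
Z = (x - mean) / std
= (68 - 65.6667) / 11.8977
= 2.3333 / 11.8977
= 0.20

0.20


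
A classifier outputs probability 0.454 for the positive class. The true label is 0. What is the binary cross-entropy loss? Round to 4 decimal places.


For y=0: Loss = -log(1-p)
= -log(1 - 0.454)
= -log(0.546)
= -(-0.6051)
= 0.6051

0.6051


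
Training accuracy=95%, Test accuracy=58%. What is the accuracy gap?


Gap = train_accuracy - test_accuracy
= 95 - 58
= 37%
This large gap strongly indicates overfitting.

37


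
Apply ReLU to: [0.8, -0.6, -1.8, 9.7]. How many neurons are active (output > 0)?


ReLU(x) = max(0, x) for each element:
ReLU(0.8) = 0.8
ReLU(-0.6) = 0
ReLU(-1.8) = 0
ReLU(9.7) = 9.7
Active neurons (>0): 2

2


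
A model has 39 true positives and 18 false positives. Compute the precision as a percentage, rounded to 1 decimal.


Precision = TP / (TP + FP) * 100
= 39 / (39 + 18)
= 39 / 57
= 0.6842
= 68.4%

68.4


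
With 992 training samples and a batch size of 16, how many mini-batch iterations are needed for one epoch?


Iterations per epoch = dataset_size / batch_size
= 992 / 16
= 62

62


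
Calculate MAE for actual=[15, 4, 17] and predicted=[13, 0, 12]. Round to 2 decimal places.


Absolute errors: [2, 4, 5]
Sum of absolute errors = 11
MAE = 11 / 3 = 3.67

3.67


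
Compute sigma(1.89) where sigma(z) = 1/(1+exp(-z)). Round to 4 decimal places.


sigmoid(z) = 1 / (1 + exp(-z))
exp(-(1.89)) = exp(-1.89) = 0.1511
1 + 0.1511 = 1.1511
1 / 1.1511 = 0.8688

0.8688


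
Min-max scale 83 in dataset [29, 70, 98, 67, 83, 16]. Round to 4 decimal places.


Min = 16, Max = 98
Range = 98 - 16 = 82
Scaled = (x - min) / (max - min)
= (83 - 16) / 82
= 67 / 82
= 0.8171

0.8171


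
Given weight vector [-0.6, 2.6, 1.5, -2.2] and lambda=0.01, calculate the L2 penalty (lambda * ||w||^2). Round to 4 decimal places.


Squaring each weight:
(-0.6)^2 = 0.36
2.6^2 = 6.76
1.5^2 = 2.25
(-2.2)^2 = 4.84
Sum of squares = 14.21
Penalty = 0.01 * 14.21 = 0.1421

0.1421


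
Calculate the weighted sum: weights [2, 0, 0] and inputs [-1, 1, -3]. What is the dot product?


Element-wise products:
2 * -1 = -2
0 * 1 = 0
0 * -3 = 0
Sum = -2 + 0 + 0
= -2

-2


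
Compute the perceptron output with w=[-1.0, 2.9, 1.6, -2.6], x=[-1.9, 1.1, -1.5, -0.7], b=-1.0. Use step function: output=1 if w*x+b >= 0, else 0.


z = w . x + b
= -1.0*-1.9 + 2.9*1.1 + 1.6*-1.5 + -2.6*-0.7 + -1.0
= 1.9 + 3.19 + -2.4 + 1.82 + -1.0
= 4.51 + -1.0
= 3.51
Since z = 3.51 >= 0, output = 1

1


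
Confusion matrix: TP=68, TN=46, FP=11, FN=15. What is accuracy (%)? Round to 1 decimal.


Accuracy = (TP + TN) / (TP + TN + FP + FN) * 100
= (68 + 46) / (68 + 46 + 11 + 15)
= 114 / 140
= 0.8143
= 81.4%

81.4


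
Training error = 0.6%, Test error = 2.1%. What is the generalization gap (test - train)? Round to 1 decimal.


Generalization gap = test_error - train_error
= 2.1 - 0.6
= 1.5%
A small gap suggests good generalization.

1.5


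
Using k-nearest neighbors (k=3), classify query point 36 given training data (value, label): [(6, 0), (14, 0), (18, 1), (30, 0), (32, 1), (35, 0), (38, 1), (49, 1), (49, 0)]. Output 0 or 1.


Distances from query 36:
Point 35 (class 0): distance = 1
Point 38 (class 1): distance = 2
Point 32 (class 1): distance = 4
K=3 nearest neighbors: classes = [0, 1, 1]
Votes for class 1: 2 / 3
Majority vote => class 1

1


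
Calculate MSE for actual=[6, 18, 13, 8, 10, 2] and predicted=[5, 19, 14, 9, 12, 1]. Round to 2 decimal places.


Differences: [1, -1, -1, -1, -2, 1]
Squared errors: [1, 1, 1, 1, 4, 1]
Sum of squared errors = 9
MSE = 9 / 6 = 1.50

1.50


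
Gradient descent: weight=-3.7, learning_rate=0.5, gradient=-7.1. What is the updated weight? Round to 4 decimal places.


w_new = w_old - lr * gradient
= -3.7 - 0.5 * -7.1
= -3.7 - (-3.55)
= -0.1500

-0.1500


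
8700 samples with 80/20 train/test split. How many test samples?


Train samples = 8700 * 80% = 6960
Test samples = 8700 - 6960
= 1740

1740


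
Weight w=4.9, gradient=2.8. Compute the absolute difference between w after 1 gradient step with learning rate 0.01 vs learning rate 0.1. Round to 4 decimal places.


With lr=0.01: w_new = 4.9 - 0.01 * 2.8 = 4.872
With lr=0.1: w_new = 4.9 - 0.1 * 2.8 = 4.62
Absolute difference = |4.872 - 4.62|
= 0.2520

0.2520


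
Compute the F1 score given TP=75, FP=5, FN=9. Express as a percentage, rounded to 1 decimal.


Precision = TP / (TP + FP) = 75 / 80 = 0.9375
Recall = TP / (TP + FN) = 75 / 84 = 0.8929
F1 = 2 * P * R / (P + R)
= 2 * 0.9375 * 0.8929 / (0.9375 + 0.8929)
= 1.6741 / 1.8304
= 0.9146
As percentage: 91.5%

91.5


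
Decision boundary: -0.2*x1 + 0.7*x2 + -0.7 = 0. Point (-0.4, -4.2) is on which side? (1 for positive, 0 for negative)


Compute -0.2 * -0.4 + 0.7 * -4.2 + -0.7
= 0.08 + -2.94 + -0.7
= -3.56
Since -3.56 < 0, the point is on the negative side.

0


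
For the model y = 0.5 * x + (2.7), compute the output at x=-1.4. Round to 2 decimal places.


y = 0.5 * -1.4 + (2.7)
= -0.7 + (2.7)
= 2.00

2.00


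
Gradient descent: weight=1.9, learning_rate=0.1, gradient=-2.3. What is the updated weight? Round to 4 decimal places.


w_new = w_old - lr * gradient
= 1.9 - 0.1 * -2.3
= 1.9 - (-0.23)
= 2.1300

2.1300


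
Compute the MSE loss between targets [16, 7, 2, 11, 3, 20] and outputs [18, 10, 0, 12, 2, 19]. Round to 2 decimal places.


Differences: [-2, -3, 2, -1, 1, 1]
Squared errors: [4, 9, 4, 1, 1, 1]
Sum of squared errors = 20
MSE = 20 / 6 = 3.33

3.33


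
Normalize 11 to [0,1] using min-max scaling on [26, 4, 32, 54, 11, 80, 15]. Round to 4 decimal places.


Min = 4, Max = 80
Range = 80 - 4 = 76
Scaled = (x - min) / (max - min)
= (11 - 4) / 76
= 7 / 76
= 0.0921

0.0921


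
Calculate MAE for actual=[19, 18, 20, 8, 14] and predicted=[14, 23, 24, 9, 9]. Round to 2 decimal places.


Absolute errors: [5, 5, 4, 1, 5]
Sum of absolute errors = 20
MAE = 20 / 5 = 4.00

4.00


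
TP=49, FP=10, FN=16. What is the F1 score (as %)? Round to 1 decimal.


Precision = TP / (TP + FP) = 49 / 59 = 0.8305
Recall = TP / (TP + FN) = 49 / 65 = 0.7538
F1 = 2 * P * R / (P + R)
= 2 * 0.8305 * 0.7538 / (0.8305 + 0.7538)
= 1.2522 / 1.5844
= 0.7903
As percentage: 79.0%

79.0


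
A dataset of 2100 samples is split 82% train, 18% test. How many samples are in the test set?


Train samples = 2100 * 82% = 1722
Test samples = 2100 - 1722
= 378

378


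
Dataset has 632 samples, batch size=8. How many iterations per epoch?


Iterations per epoch = dataset_size / batch_size
= 632 / 8
= 79

79


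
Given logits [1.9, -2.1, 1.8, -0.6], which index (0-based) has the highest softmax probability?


Softmax is a monotonic transformation, so it preserves the argmax.
We need to find the index of the maximum logit.
Index 0: 1.9
Index 1: -2.1
Index 2: 1.8
Index 3: -0.6
Maximum logit = 1.9 at index 0

0


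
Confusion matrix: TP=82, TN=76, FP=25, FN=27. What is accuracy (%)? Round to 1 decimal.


Accuracy = (TP + TN) / (TP + TN + FP + FN) * 100
= (82 + 76) / (82 + 76 + 25 + 27)
= 158 / 210
= 0.7524
= 75.2%

75.2


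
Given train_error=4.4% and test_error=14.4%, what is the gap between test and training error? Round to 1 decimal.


Generalization gap = test_error - train_error
= 14.4 - 4.4
= 10.0%
A moderate gap.

10.0


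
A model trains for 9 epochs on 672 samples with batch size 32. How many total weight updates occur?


Iterations per epoch = 672 / 32 = 21
Total updates = iterations_per_epoch * epochs
= 21 * 9
= 189

189


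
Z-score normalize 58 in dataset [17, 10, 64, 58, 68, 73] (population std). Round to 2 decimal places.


Mean = (17 + 10 + 64 + 58 + 68 + 73) / 6 = 48.3333
Variance = sum((x_i - mean)^2) / n = 630.8889
Std = sqrt(630.8889) = 25.1175
Z = (x - mean) / std
= (58 - 48.3333) / 25.1175
= 9.6667 / 25.1175
= 0.38

0.38


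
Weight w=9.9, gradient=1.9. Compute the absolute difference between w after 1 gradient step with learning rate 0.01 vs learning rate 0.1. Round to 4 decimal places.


With lr=0.01: w_new = 9.9 - 0.01 * 1.9 = 9.881
With lr=0.1: w_new = 9.9 - 0.1 * 1.9 = 9.71
Absolute difference = |9.881 - 9.71|
= 0.1710

0.1710


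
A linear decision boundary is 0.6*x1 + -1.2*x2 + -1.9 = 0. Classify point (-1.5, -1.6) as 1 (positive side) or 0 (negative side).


Compute 0.6 * -1.5 + -1.2 * -1.6 + -1.9
= -0.9 + 1.92 + -1.9
= -0.88
Since -0.88 < 0, the point is on the negative side.

0


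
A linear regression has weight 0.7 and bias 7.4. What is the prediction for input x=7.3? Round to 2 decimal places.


y = 0.7 * 7.3 + (7.4)
= 5.11 + (7.4)
= 12.51

12.51


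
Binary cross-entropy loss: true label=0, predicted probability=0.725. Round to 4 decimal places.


For y=0: Loss = -log(1-p)
= -log(1 - 0.725)
= -log(0.275)
= -(-1.291)
= 1.2910

1.2910


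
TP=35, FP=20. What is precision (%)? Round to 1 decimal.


Precision = TP / (TP + FP) * 100
= 35 / (35 + 20)
= 35 / 55
= 0.6364
= 63.6%

63.6


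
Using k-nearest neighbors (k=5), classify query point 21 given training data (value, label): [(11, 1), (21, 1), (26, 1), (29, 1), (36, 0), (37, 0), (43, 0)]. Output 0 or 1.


Distances from query 21:
Point 21 (class 1): distance = 0
Point 26 (class 1): distance = 5
Point 29 (class 1): distance = 8
Point 11 (class 1): distance = 10
Point 36 (class 0): distance = 15
K=5 nearest neighbors: classes = [1, 1, 1, 1, 0]
Votes for class 1: 4 / 5
Majority vote => class 1

1


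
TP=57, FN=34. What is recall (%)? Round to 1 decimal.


Recall = TP / (TP + FN) * 100
= 57 / (57 + 34)
= 57 / 91
= 0.6264
= 62.6%

62.6


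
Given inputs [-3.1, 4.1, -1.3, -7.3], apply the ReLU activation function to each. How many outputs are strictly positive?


ReLU(x) = max(0, x) for each element:
ReLU(-3.1) = 0
ReLU(4.1) = 4.1
ReLU(-1.3) = 0
ReLU(-7.3) = 0
Active neurons (>0): 1

1


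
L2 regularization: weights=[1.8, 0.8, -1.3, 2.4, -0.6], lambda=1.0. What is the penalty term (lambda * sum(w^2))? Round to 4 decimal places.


Squaring each weight:
1.8^2 = 3.24
0.8^2 = 0.64
(-1.3)^2 = 1.69
2.4^2 = 5.76
(-0.6)^2 = 0.36
Sum of squares = 11.69
Penalty = 1.0 * 11.69 = 11.6900

11.6900


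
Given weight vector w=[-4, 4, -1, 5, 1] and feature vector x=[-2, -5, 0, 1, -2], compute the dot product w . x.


Element-wise products:
-4 * -2 = 8
4 * -5 = -20
-1 * 0 = 0
5 * 1 = 5
1 * -2 = -2
Sum = 8 + -20 + 0 + 5 + -2
= -9

-9


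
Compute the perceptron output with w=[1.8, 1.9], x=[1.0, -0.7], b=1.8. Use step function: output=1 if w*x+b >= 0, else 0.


z = w . x + b
= 1.8*1.0 + 1.9*-0.7 + 1.8
= 1.8 + -1.33 + 1.8
= 0.47 + 1.8
= 2.27
Since z = 2.27 >= 0, output = 1

1


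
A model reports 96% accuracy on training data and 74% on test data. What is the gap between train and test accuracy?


Gap = train_accuracy - test_accuracy
= 96 - 74
= 22%
This large gap strongly indicates overfitting.

22


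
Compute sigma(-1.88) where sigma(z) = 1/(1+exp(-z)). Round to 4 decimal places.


sigmoid(z) = 1 / (1 + exp(-z))
exp(-(-1.88)) = exp(1.88) = 6.5535
1 + 6.5535 = 7.5535
1 / 7.5535 = 0.1324

0.1324


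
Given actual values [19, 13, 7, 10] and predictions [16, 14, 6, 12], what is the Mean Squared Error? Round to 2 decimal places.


Differences: [3, -1, 1, -2]
Squared errors: [9, 1, 1, 4]
Sum of squared errors = 15
MSE = 15 / 4 = 3.75

3.75


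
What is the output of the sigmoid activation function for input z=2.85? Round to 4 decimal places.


sigmoid(z) = 1 / (1 + exp(-z))
exp(-(2.85)) = exp(-2.85) = 0.0578
1 + 0.0578 = 1.0578
1 / 1.0578 = 0.9453

0.9453


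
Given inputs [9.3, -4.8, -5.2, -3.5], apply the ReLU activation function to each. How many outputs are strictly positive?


ReLU(x) = max(0, x) for each element:
ReLU(9.3) = 9.3
ReLU(-4.8) = 0
ReLU(-5.2) = 0
ReLU(-3.5) = 0
Active neurons (>0): 1

1


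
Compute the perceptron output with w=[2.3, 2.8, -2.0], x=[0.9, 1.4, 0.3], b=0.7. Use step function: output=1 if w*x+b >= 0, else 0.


z = w . x + b
= 2.3*0.9 + 2.8*1.4 + -2.0*0.3 + 0.7
= 2.07 + 3.92 + -0.6 + 0.7
= 5.39 + 0.7
= 6.09
Since z = 6.09 >= 0, output = 1

1


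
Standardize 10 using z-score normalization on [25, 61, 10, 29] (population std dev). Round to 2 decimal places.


Mean = (25 + 61 + 10 + 29) / 4 = 31.25
Variance = sum((x_i - mean)^2) / n = 345.1875
Std = sqrt(345.1875) = 18.5792
Z = (x - mean) / std
= (10 - 31.25) / 18.5792
= -21.25 / 18.5792
= -1.14

-1.14


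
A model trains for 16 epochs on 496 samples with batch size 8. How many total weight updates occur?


Iterations per epoch = 496 / 8 = 62
Total updates = iterations_per_epoch * epochs
= 62 * 16
= 992

992


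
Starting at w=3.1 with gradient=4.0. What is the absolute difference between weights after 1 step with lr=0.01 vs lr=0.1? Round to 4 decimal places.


With lr=0.01: w_new = 3.1 - 0.01 * 4.0 = 3.06
With lr=0.1: w_new = 3.1 - 0.1 * 4.0 = 2.7
Absolute difference = |3.06 - 2.7|
= 0.3600

0.3600


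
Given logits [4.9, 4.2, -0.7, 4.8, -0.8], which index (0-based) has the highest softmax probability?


Softmax is a monotonic transformation, so it preserves the argmax.
We need to find the index of the maximum logit.
Index 0: 4.9
Index 1: 4.2
Index 2: -0.7
Index 3: 4.8
Index 4: -0.8
Maximum logit = 4.9 at index 0

0


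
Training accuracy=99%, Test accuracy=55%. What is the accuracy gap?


Gap = train_accuracy - test_accuracy
= 99 - 55
= 44%
This large gap strongly indicates overfitting.

44


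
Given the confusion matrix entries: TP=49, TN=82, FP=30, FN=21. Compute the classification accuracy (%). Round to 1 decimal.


Accuracy = (TP + TN) / (TP + TN + FP + FN) * 100
= (49 + 82) / (49 + 82 + 30 + 21)
= 131 / 182
= 0.7198
= 72.0%

72.0


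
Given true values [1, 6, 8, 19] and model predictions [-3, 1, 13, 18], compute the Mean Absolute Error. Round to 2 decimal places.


Absolute errors: [4, 5, 5, 1]
Sum of absolute errors = 15
MAE = 15 / 4 = 3.75

3.75


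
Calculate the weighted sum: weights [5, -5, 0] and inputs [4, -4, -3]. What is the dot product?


Element-wise products:
5 * 4 = 20
-5 * -4 = 20
0 * -3 = 0
Sum = 20 + 20 + 0
= 40

40


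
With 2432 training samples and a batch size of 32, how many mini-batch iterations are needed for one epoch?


Iterations per epoch = dataset_size / batch_size
= 2432 / 32
= 76

76


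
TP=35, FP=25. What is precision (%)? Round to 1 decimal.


Precision = TP / (TP + FP) * 100
= 35 / (35 + 25)
= 35 / 60
= 0.5833
= 58.3%

58.3


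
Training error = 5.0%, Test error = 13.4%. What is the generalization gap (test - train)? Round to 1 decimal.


Generalization gap = test_error - train_error
= 13.4 - 5.0
= 8.4%
A moderate gap.

8.4


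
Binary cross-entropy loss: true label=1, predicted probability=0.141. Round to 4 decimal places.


For y=1: Loss = -log(p)
= -log(0.141)
= -(-1.959)
= 1.9590

1.9590


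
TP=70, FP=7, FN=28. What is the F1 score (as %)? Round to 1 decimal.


Precision = TP / (TP + FP) = 70 / 77 = 0.9091
Recall = TP / (TP + FN) = 70 / 98 = 0.7143
F1 = 2 * P * R / (P + R)
= 2 * 0.9091 * 0.7143 / (0.9091 + 0.7143)
= 1.2987 / 1.6234
= 0.8
As percentage: 80.0%

80.0


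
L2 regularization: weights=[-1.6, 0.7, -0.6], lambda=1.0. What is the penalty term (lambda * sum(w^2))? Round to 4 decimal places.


Squaring each weight:
(-1.6)^2 = 2.56
0.7^2 = 0.49
(-0.6)^2 = 0.36
Sum of squares = 3.41
Penalty = 1.0 * 3.41 = 3.4100

3.4100


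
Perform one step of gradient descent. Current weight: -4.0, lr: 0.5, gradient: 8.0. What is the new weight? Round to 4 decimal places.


w_new = w_old - lr * gradient
= -4.0 - 0.5 * 8.0
= -4.0 - (4.0)
= -8.0000

-8.0000


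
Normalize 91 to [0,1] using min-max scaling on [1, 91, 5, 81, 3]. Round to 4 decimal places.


Min = 1, Max = 91
Range = 91 - 1 = 90
Scaled = (x - min) / (max - min)
= (91 - 1) / 90
= 90 / 90
= 1.0000

1.0000


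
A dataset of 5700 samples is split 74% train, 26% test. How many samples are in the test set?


Train samples = 5700 * 74% = 4218
Test samples = 5700 - 4218
= 1482

1482


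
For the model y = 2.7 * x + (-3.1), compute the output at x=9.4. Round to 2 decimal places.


y = 2.7 * 9.4 + (-3.1)
= 25.38 + (-3.1)
= 22.28

22.28


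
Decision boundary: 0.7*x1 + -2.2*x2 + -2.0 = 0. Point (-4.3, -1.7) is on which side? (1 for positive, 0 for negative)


Compute 0.7 * -4.3 + -2.2 * -1.7 + -2.0
= -3.01 + 3.74 + -2.0
= -1.27
Since -1.27 < 0, the point is on the negative side.

0


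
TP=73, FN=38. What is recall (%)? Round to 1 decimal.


Recall = TP / (TP + FN) * 100
= 73 / (73 + 38)
= 73 / 111
= 0.6577
= 65.8%

65.8


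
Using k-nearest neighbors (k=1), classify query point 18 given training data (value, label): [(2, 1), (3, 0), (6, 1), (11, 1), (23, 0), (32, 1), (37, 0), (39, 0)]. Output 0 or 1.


Distances from query 18:
Point 23 (class 0): distance = 5
K=1 nearest neighbors: classes = [0]
Votes for class 1: 0 / 1
Majority vote => class 0

0


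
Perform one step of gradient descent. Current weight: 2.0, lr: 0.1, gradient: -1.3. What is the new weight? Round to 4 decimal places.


w_new = w_old - lr * gradient
= 2.0 - 0.1 * -1.3
= 2.0 - (-0.13)
= 2.1300

2.1300


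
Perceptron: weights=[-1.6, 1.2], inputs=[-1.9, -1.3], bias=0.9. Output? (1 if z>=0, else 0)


z = w . x + b
= -1.6*-1.9 + 1.2*-1.3 + 0.9
= 3.04 + -1.56 + 0.9
= 1.48 + 0.9
= 2.38
Since z = 2.38 >= 0, output = 1

1


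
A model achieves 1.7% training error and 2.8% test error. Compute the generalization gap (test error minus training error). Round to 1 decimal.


Generalization gap = test_error - train_error
= 2.8 - 1.7
= 1.1%
A small gap suggests good generalization.

1.1
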